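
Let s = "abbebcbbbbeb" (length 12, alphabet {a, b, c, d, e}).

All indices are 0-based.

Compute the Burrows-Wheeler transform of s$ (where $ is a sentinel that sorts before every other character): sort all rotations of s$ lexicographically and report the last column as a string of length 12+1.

rank  rotation       last
    0  $abbebcbbbbeb  b
    1  abbebcbbbbeb$  $
    2  b$abbebcbbbbe  e
    3  bbbbeb$abbebc  c
    4  bbbeb$abbebcb  b
    5  bbeb$abbebcbb  b
    6  bbebcbbbbeb$a  a
    7  bcbbbbeb$abbe  e
    8  beb$abbebcbbb  b
    9  bebcbbbbeb$ab  b
   10  cbbbbeb$abbeb  b
   11  eb$abbebcbbbb  b
   12  ebcbbbbeb$abb  b

b$ecbbaebbbbb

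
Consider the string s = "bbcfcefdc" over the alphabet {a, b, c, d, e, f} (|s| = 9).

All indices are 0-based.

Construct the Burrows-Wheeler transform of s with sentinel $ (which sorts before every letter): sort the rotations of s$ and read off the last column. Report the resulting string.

rank  rotation    last
    0  $bbcfcefdc  c
    1  bbcfcefdc$  $
    2  bcfcefdc$b  b
    3  c$bbcfcefd  d
    4  cefdc$bbcf  f
    5  cfcefdc$bb  b
    6  dc$bbcfcef  f
    7  efdc$bbcfc  c
    8  fcefdc$bbc  c
    9  fdc$bbcfce  e

c$bdfbfcce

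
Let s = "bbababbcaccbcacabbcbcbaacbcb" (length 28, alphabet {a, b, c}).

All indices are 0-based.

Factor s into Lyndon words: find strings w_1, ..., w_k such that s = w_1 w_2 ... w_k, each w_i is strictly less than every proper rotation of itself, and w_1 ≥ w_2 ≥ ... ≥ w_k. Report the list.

emit factor 1: 'b' (i=0, period=1)
emit factor 2: 'b' (i=1, period=1)
emit factor 3: 'ababbcaccbcacabbcbcb' (i=2, period=20)
emit factor 4: 'aacbcb' (i=22, period=6)

["b", "b", "ababbcaccbcacabbcbcb", "aacbcb"]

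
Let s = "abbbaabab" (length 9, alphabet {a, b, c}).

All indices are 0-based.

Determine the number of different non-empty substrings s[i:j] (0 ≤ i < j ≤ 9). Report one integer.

rank→(start, suffix):
  0 → (4, 'aabab')
  1 → (7, 'ab')
  2 → (5, 'abab')
  3 → (0, 'abbbaabab')
  4 → (8, 'b')
  5 → (3, 'baabab')
  6 → (6, 'bab')
  7 → (2, 'bbaabab')
  8 → (1, 'bbbaabab')

SA = [4, 7, 5, 0, 8, 3, 6, 2, 1]
i: (SA[i-1],SA[i]) lcp shared
  1: (4,7) 1 'a'
  2: (7,5) 2 'ab'
  3: (5,0) 2 'ab'
  4: (0,8) 0 ''
  5: (8,3) 1 'b'
  6: (3,6) 2 'ba'
  7: (6,2) 1 'b'
  8: (2,1) 2 'bb'

n(n+1)/2 = 9·10/2 = 45
Σ LCP = 0 + 1 + 2 + 2 + 0 + 1 + 2 + 1 + 2 = 11
distinct = 45 − 11 = 34

34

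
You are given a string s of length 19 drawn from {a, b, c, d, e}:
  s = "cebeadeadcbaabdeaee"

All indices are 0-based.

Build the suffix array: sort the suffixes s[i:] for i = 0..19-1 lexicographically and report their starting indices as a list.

rank→(start, suffix):
  0 → (11, 'aabdeaee')
  1 → (12, 'abdeaee')
  2 → (7, 'adcbaabdeaee')
  3 → (4, 'adeadcbaabdeaee')
  4 → (16, 'aee')
  5 → (10, 'baabdeaee')
  6 → (13, 'bdeaee')
  7 → (2, 'beadeadcbaabdeaee')
  8 → (9, 'cbaabdeaee')
  9 → (0, 'cebeadeadcbaabdeaee')
  10 → (8, 'dcbaabdeaee')
  11 → (5, 'deadcbaabdeaee')
  12 → (14, 'deaee')
  13 → (18, 'e')
  14 → (6, 'eadcbaabdeaee')
  15 → (3, 'eadeadcbaabdeaee')
  16 → (15, 'eaee')
  17 → (1, 'ebeadeadcbaabdeaee')
  18 → (17, 'ee')

[11, 12, 7, 4, 16, 10, 13, 2, 9, 0, 8, 5, 14, 18, 6, 3, 15, 1, 17]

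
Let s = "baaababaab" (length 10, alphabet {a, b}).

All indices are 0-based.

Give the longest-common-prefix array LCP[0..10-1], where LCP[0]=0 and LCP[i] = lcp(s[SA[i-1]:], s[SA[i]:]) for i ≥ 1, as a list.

[0, 2, 3, 1, 2, 3, 0, 1, 3, 2]

rank→(start, suffix):
  0 → (1, 'aaababaab')
  1 → (7, 'aab')
  2 → (2, 'aababaab')
  3 → (8, 'ab')
  4 → (5, 'abaab')
  5 → (3, 'ababaab')
  6 → (9, 'b')
  7 → (0, 'baaababaab')
  8 → (6, 'baab')
  9 → (4, 'babaab')

SA = [1, 7, 2, 8, 5, 3, 9, 0, 6, 4]
i: (SA[i-1],SA[i]) lcp shared
  1: (1,7) 2 'aa'
  2: (7,2) 3 'aab'
  3: (2,8) 1 'a'
  4: (8,5) 2 'ab'
  5: (5,3) 3 'aba'
  6: (3,9) 0 ''
  7: (9,0) 1 'b'
  8: (0,6) 3 'baa'
  9: (6,4) 2 'ba'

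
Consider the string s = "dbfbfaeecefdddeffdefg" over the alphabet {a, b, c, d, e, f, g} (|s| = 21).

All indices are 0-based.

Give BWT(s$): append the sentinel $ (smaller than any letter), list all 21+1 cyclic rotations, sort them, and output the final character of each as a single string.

gffde$fddfeacddbbefeef

rank  rotation                last
    0  $dbfbfaeecefdddeffdefg  g
    1  aeecefdddeffdefg$dbfbf  f
    2  bfaeecefdddeffdefg$dbf  f
    3  bfbfaeecefdddeffdefg$d  d
    4  cefdddeffdefg$dbfbfaee  e
    5  dbfbfaeecefdddeffdefg$  $
    6  dddeffdefg$dbfbfaeecef  f
    7  ddeffdefg$dbfbfaeecefd  d
    8  deffdefg$dbfbfaeecefdd  d
    9  defg$dbfbfaeecefdddeff  f
   10  ecefdddeffdefg$dbfbfae  e
   11  eecefdddeffdefg$dbfbfa  a
   12  efdddeffdefg$dbfbfaeec  c
   13  effdefg$dbfbfaeecefddd  d
   14  efg$dbfbfaeecefdddeffd  d
   15  faeecefdddeffdefg$dbfb  b
   16  fbfaeecefdddeffdefg$db  b
   17  fdddeffdefg$dbfbfaeece  e
   18  fdefg$dbfbfaeecefdddef  f
   19  ffdefg$dbfbfaeecefddde  e
   20  fg$dbfbfaeecefdddeffde  e
   21  g$dbfbfaeecefdddeffdef  f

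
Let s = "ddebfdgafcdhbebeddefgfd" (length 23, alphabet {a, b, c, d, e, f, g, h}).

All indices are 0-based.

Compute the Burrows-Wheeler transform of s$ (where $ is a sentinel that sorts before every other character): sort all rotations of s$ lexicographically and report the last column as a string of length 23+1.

rank  rotation                  last
    0  $ddebfdgafcdhbebeddefgfd  d
    1  afcdhbebeddefgfd$ddebfdg  g
    2  bebeddefgfd$ddebfdgafcdh  h
    3  beddefgfd$ddebfdgafcdhbe  e
    4  bfdgafcdhbebeddefgfd$dde  e
    5  cdhbebeddefgfd$ddebfdgaf  f
    6  d$ddebfdgafcdhbebeddefgf  f
    7  ddebfdgafcdhbebeddefgfd$  $
    8  ddefgfd$ddebfdgafcdhbebe  e
    9  debfdgafcdhbebeddefgfd$d  d
   10  defgfd$ddebfdgafcdhbebed  d
   11  dgafcdhbebeddefgfd$ddebf  f
   12  dhbebeddefgfd$ddebfdgafc  c
   13  ebeddefgfd$ddebfdgafcdhb  b
   14  ebfdgafcdhbebeddefgfd$dd  d
   15  eddefgfd$ddebfdgafcdhbeb  b
   16  efgfd$ddebfdgafcdhbebedd  d
   17  fcdhbebeddefgfd$ddebfdga  a
   18  fd$ddebfdgafcdhbebeddefg  g
   19  fdgafcdhbebeddefgfd$ddeb  b
   20  fgfd$ddebfdgafcdhbebedde  e
   21  gafcdhbebeddefgfd$ddebfd  d
   22  gfd$ddebfdgafcdhbebeddef  f
   23  hbebeddefgfd$ddebfdgafcd  d

dgheeff$eddfcbdbdagbedfd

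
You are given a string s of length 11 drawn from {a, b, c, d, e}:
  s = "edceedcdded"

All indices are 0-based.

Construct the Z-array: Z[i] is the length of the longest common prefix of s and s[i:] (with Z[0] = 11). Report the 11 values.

[11, 0, 0, 1, 3, 0, 0, 0, 0, 2, 0]

Z[0]=11
i=1: fresh scan; Z[1]=0
i=2: fresh scan; Z[2]=0
i=3: fresh scan; Z[3]=1 scan→box=[3,4)
i=4: fresh scan; Z[4]=3 scan→box=[4,7)
i=5: min(r-i=2, Z[1]=0)=0; Z[5]=0
i=6: min(r-i=1, Z[2]=0)=0; Z[6]=0
i=7: fresh scan; Z[7]=0
i=8: fresh scan; Z[8]=0
i=9: fresh scan; Z[9]=2 scan→box=[9,11)
i=10: min(r-i=1, Z[1]=0)=0; Z[10]=0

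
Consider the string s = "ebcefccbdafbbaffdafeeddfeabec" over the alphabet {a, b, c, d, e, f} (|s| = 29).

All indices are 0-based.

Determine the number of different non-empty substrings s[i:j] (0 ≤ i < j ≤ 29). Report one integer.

407

sorted suffixes:
  #0 SA[0]=25  'abec'
  #1 SA[1]=9  'afbbaffdafeeddfeabec'
  #2 SA[2]=17  'afeeddfeabec'
  #3 SA[3]=13  'affdafeeddfeabec'
  #4 SA[4]=12  'baffdafeeddfeabec'
  #5 SA[5]=11  'bbaffdafeeddfeabec'
  #6 SA[6]=1  'bcefccbdafbbaffdafeeddfeabec'
  #7 SA[7]=7  'bdafbbaffdafeeddfeabec'
  #8 SA[8]=26  'bec'
  #9 SA[9]=28  'c'
  #10 SA[10]=6  'cbdafbbaffdafeeddfeabec'
  #11 SA[11]=5  'ccbdafbbaffdafeeddfeabec'
  #12 SA[12]=2  'cefccbdafbbaffdafeeddfeabec'
  #13 SA[13]=8  'dafbbaffdafeeddfeabec'
  #14 SA[14]=16  'dafeeddfeabec'
  #15 SA[15]=21  'ddfeabec'
  #16 SA[16]=22  'dfeabec'
  #17 SA[17]=24  'eabec'
  #18 SA[18]=0  'ebcefccbdafbbaffdafeeddfeabec'
  #19 SA[19]=27  'ec'
  #20 SA[20]=20  'eddfeabec'
  #21 SA[21]=19  'eeddfeabec'
  #22 SA[22]=3  'efccbdafbbaffdafeeddfeabec'
  #23 SA[23]=10  'fbbaffdafeeddfeabec'
  #24 SA[24]=4  'fccbdafbbaffdafeeddfeabec'
  #25 SA[25]=15  'fdafeeddfeabec'
  #26 SA[26]=23  'feabec'
  #27 SA[27]=18  'feeddfeabec'
  #28 SA[28]=14  'ffdafeeddfeabec'

SA = [25, 9, 17, 13, 12, 11, 1, 7, 26, 28, 6, 5, 2, 8, 16, 21, 22, 24, 0, 27, 20, 19, 3, 10, 4, 15, 23, 18, 14]
[i] adj suffixes → lcp
  [1] 25/9 → 1 ('a')
  [2] 9/17 → 2 ('af')
  [3] 17/13 → 2 ('af')
  [4] 13/12 → 0 ('')
  [5] 12/11 → 1 ('b')
  [6] 11/1 → 1 ('b')
  [7] 1/7 → 1 ('b')
  [8] 7/26 → 1 ('b')
  [9] 26/28 → 0 ('')
  [10] 28/6 → 1 ('c')
  [11] 6/5 → 1 ('c')
  [12] 5/2 → 1 ('c')
  [13] 2/8 → 0 ('')
  [14] 8/16 → 3 ('daf')
  [15] 16/21 → 1 ('d')
  [16] 21/22 → 1 ('d')
  [17] 22/24 → 0 ('')
  [18] 24/0 → 1 ('e')
  [19] 0/27 → 1 ('e')
  [20] 27/20 → 1 ('e')
  [21] 20/19 → 1 ('e')
  [22] 19/3 → 1 ('e')
  [23] 3/10 → 0 ('')
  [24] 10/4 → 1 ('f')
  [25] 4/15 → 1 ('f')
  [26] 15/23 → 1 ('f')
  [27] 23/18 → 2 ('fe')
  [28] 18/14 → 1 ('f')

n(n+1)/2 = 29·30/2 = 435
Σ LCP = 0 + 1 + 2 + 2 + 0 + 1 + 1 + 1 + 1 + 0 + 1 + 1 + 1 + 0 + 3 + 1 + 1 + 0 + 1 + 1 + 1 + 1 + 1 + 0 + 1 + 1 + 1 + 2 + 1 = 28
distinct = 435 − 28 = 407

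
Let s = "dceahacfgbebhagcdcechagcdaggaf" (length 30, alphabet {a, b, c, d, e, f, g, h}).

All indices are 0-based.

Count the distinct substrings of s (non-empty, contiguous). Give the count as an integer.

428

rank→(start, suffix):
  0 → (5, 'acfgbebhagcdcechagcdaggaf')
  1 → (28, 'af')
  2 → (21, 'agcdaggaf')
  3 → (13, 'agcdcechagcdaggaf')
  4 → (25, 'aggaf')
  5 → (3, 'ahacfgbebhagcdcechagcdaggaf')
  6 → (9, 'bebhagcdcechagcdaggaf')
  7 → (11, 'bhagcdcechagcdaggaf')
  8 → (23, 'cdaggaf')
  9 → (15, 'cdcechagcdaggaf')
  10 → (1, 'ceahacfgbebhagcdcechagcdaggaf')
  11 → (17, 'cechagcdaggaf')
  12 → (6, 'cfgbebhagcdcechagcdaggaf')
  13 → (19, 'chagcdaggaf')
  14 → (24, 'daggaf')
  15 → (0, 'dceahacfgbebhagcdcechagcdaggaf')
  16 → (16, 'dcechagcdaggaf')
  17 → (2, 'eahacfgbebhagcdcechagcdaggaf')
  18 → (10, 'ebhagcdcechagcdaggaf')
  19 → (18, 'echagcdaggaf')
  20 → (29, 'f')
  21 → (7, 'fgbebhagcdcechagcdaggaf')
  22 → (27, 'gaf')
  23 → (8, 'gbebhagcdcechagcdaggaf')
  24 → (22, 'gcdaggaf')
  25 → (14, 'gcdcechagcdaggaf')
  26 → (26, 'ggaf')
  27 → (4, 'hacfgbebhagcdcechagcdaggaf')
  28 → (20, 'hagcdaggaf')
  29 → (12, 'hagcdcechagcdaggaf')

SA = [5, 28, 21, 13, 25, 3, 9, 11, 23, 15, 1, 17, 6, 19, 24, 0, 16, 2, 10, 18, 29, 7, 27, 8, 22, 14, 26, 4, 20, 12]
[i] adj suffixes → lcp
  [1] 5/28 → 1 ('a')
  [2] 28/21 → 1 ('a')
  [3] 21/13 → 4 ('agcd')
  [4] 13/25 → 2 ('ag')
  [5] 25/3 → 1 ('a')
  [6] 3/9 → 0 ('')
  [7] 9/11 → 1 ('b')
  [8] 11/23 → 0 ('')
  [9] 23/15 → 2 ('cd')
  [10] 15/1 → 1 ('c')
  [11] 1/17 → 2 ('ce')
  [12] 17/6 → 1 ('c')
  [13] 6/19 → 1 ('c')
  [14] 19/24 → 0 ('')
  [15] 24/0 → 1 ('d')
  [16] 0/16 → 3 ('dce')
  [17] 16/2 → 0 ('')
  [18] 2/10 → 1 ('e')
  [19] 10/18 → 1 ('e')
  [20] 18/29 → 0 ('')
  [21] 29/7 → 1 ('f')
  [22] 7/27 → 0 ('')
  [23] 27/8 → 1 ('g')
  [24] 8/22 → 1 ('g')
  [25] 22/14 → 3 ('gcd')
  [26] 14/26 → 1 ('g')
  [27] 26/4 → 0 ('')
  [28] 4/20 → 2 ('ha')
  [29] 20/12 → 5 ('hagcd')

n(n+1)/2 = 30·31/2 = 465
Σ LCP = 0 + 1 + 1 + 4 + 2 + 1 + 0 + 1 + 0 + 2 + 1 + 2 + 1 + 1 + 0 + 1 + 3 + 0 + 1 + 1 + 0 + 1 + 0 + 1 + 1 + 3 + 1 + 0 + 2 + 5 = 37
distinct = 465 − 37 = 428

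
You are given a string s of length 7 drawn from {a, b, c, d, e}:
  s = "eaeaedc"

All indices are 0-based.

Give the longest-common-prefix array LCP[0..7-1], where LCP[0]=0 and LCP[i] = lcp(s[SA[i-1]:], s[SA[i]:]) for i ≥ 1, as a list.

[0, 2, 0, 0, 0, 3, 1]

sorted suffixes:
  #0 SA[0]=1  'aeaedc'
  #1 SA[1]=3  'aedc'
  #2 SA[2]=6  'c'
  #3 SA[3]=5  'dc'
  #4 SA[4]=0  'eaeaedc'
  #5 SA[5]=2  'eaedc'
  #6 SA[6]=4  'edc'

SA = [1, 3, 6, 5, 0, 2, 4]
i: (SA[i-1],SA[i]) lcp shared
  1: (1,3) 2 'ae'
  2: (3,6) 0 ''
  3: (6,5) 0 ''
  4: (5,0) 0 ''
  5: (0,2) 3 'eae'
  6: (2,4) 1 'e'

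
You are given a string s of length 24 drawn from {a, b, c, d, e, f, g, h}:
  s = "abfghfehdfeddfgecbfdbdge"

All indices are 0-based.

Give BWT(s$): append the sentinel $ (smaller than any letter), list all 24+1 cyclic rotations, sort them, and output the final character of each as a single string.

e$dcaefehdbggffbdhdbdffeg

rank  rotation                   last
    0  $abfghfehdfeddfgecbfdbdge  e
    1  abfghfehdfeddfgecbfdbdge$  $
    2  bdge$abfghfehdfeddfgecbfd  d
    3  bfdbdge$abfghfehdfeddfgec  c
    4  bfghfehdfeddfgecbfdbdge$a  a
    5  cbfdbdge$abfghfehdfeddfge  e
    6  dbdge$abfghfehdfeddfgecbf  f
    7  ddfgecbfdbdge$abfghfehdfe  e
    8  dfeddfgecbfdbdge$abfghfeh  h
    9  dfgecbfdbdge$abfghfehdfed  d
   10  dge$abfghfehdfeddfgecbfdb  b
   11  e$abfghfehdfeddfgecbfdbdg  g
   12  ecbfdbdge$abfghfehdfeddfg  g
   13  eddfgecbfdbdge$abfghfehdf  f
   14  ehdfeddfgecbfdbdge$abfghf  f
   15  fdbdge$abfghfehdfeddfgecb  b
   16  feddfgecbfdbdge$abfghfehd  d
   17  fehdfeddfgecbfdbdge$abfgh  h
   18  fgecbfdbdge$abfghfehdfedd  d
   19  fghfehdfeddfgecbfdbdge$ab  b
   20  ge$abfghfehdfeddfgecbfdbd  d
   21  gecbfdbdge$abfghfehdfeddf  f
   22  ghfehdfeddfgecbfdbdge$abf  f
   23  hdfeddfgecbfdbdge$abfghfe  e
   24  hfehdfeddfgecbfdbdge$abfg  g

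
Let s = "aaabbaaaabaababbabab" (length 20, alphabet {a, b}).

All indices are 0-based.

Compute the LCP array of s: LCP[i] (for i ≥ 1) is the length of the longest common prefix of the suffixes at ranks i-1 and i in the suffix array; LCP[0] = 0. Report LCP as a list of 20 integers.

rank→(start, suffix):
  0 → (5, 'aaaabaababbabab')
  1 → (6, 'aaabaababbabab')
  2 → (0, 'aaabbaaaabaababbabab')
  3 → (7, 'aabaababbabab')
  4 → (10, 'aababbabab')
  5 → (1, 'aabbaaaabaababbabab')
  6 → (18, 'ab')
  7 → (8, 'abaababbabab')
  8 → (16, 'abab')
  9 → (11, 'ababbabab')
  10 → (2, 'abbaaaabaababbabab')
  11 → (13, 'abbabab')
  12 → (19, 'b')
  13 → (4, 'baaaabaababbabab')
  14 → (9, 'baababbabab')
  15 → (17, 'bab')
  16 → (15, 'babab')
  17 → (12, 'babbabab')
  18 → (3, 'bbaaaabaababbabab')
  19 → (14, 'bbabab')

SA = [5, 6, 0, 7, 10, 1, 18, 8, 16, 11, 2, 13, 19, 4, 9, 17, 15, 12, 3, 14]
[i] adj suffixes → lcp
  [1] 5/6 → 3 ('aaa')
  [2] 6/0 → 4 ('aaab')
  [3] 0/7 → 2 ('aa')
  [4] 7/10 → 4 ('aaba')
  [5] 10/1 → 3 ('aab')
  [6] 1/18 → 1 ('a')
  [7] 18/8 → 2 ('ab')
  [8] 8/16 → 3 ('aba')
  [9] 16/11 → 4 ('abab')
  [10] 11/2 → 2 ('ab')
  [11] 2/13 → 4 ('abba')
  [12] 13/19 → 0 ('')
  [13] 19/4 → 1 ('b')
  [14] 4/9 → 3 ('baa')
  [15] 9/17 → 2 ('ba')
  [16] 17/15 → 3 ('bab')
  [17] 15/12 → 3 ('bab')
  [18] 12/3 → 1 ('b')
  [19] 3/14 → 3 ('bba')

[0, 3, 4, 2, 4, 3, 1, 2, 3, 4, 2, 4, 0, 1, 3, 2, 3, 3, 1, 3]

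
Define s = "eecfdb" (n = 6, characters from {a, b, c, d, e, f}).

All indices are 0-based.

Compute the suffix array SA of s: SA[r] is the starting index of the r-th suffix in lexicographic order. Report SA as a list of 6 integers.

[5, 2, 4, 1, 0, 3]

rank→(start, suffix):
  0 → (5, 'b')
  1 → (2, 'cfdb')
  2 → (4, 'db')
  3 → (1, 'ecfdb')
  4 → (0, 'eecfdb')
  5 → (3, 'fdb')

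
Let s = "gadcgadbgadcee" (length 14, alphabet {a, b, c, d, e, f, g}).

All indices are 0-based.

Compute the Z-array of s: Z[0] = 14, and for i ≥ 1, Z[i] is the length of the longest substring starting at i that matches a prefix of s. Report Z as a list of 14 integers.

Z[0]=14
i=1: outside box; Z[1]=0
i=2: outside box; Z[2]=0
i=3: outside box; Z[3]=0
i=4: outside box; Z[4]=3 extend→box=[4,7)
i=5: min(r-i=2, Z[1]=0)=0; Z[5]=0
i=6: min(r-i=1, Z[2]=0)=0; Z[6]=0
i=7: outside box; Z[7]=0
i=8: outside box; Z[8]=4 extend→box=[8,12)
i=9: min(r-i=3, Z[1]=0)=0; Z[9]=0
i=10: min(r-i=2, Z[2]=0)=0; Z[10]=0
i=11: min(r-i=1, Z[3]=0)=0; Z[11]=0
i=12: outside box; Z[12]=0
i=13: outside box; Z[13]=0

[14, 0, 0, 0, 3, 0, 0, 0, 4, 0, 0, 0, 0, 0]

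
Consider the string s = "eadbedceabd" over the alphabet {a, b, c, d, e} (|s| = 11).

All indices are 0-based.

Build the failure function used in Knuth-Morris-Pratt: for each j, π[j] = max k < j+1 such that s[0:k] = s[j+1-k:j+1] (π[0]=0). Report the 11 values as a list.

[0, 0, 0, 0, 1, 0, 0, 1, 2, 0, 0]

π[0] = 0
j=1 s[j]='a': π[1]=0 (border '')
j=2 s[j]='d': π[2]=0 (border '')
j=3 s[j]='b': π[3]=0 (border '')
j=4 s[j]='e': π[4]=1 (border 'e')
j=5 s[j]='d': k: 1→0; π[5]=0 (border '')
j=6 s[j]='c': π[6]=0 (border '')
j=7 s[j]='e': π[7]=1 (border 'e')
j=8 s[j]='a': π[8]=2 (border 'ea')
j=9 s[j]='b': k: 2→0; π[9]=0 (border '')
j=10 s[j]='d': π[10]=0 (border '')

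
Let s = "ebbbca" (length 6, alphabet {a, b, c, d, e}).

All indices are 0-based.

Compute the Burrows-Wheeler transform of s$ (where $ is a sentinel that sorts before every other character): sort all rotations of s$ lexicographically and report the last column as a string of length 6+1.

acebbb$

rank  rotation last
    0  $ebbbca  a
    1  a$ebbbc  c
    2  bbbca$e  e
    3  bbca$eb  b
    4  bca$ebb  b
    5  ca$ebbb  b
    6  ebbbca$  $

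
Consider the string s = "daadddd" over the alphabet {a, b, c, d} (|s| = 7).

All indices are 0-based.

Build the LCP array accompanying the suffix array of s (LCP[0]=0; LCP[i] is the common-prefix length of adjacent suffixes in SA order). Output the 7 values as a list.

[0, 1, 0, 1, 1, 2, 3]

sorted suffixes:
  #0 SA[0]=1  'aadddd'
  #1 SA[1]=2  'adddd'
  #2 SA[2]=6  'd'
  #3 SA[3]=0  'daadddd'
  #4 SA[4]=5  'dd'
  #5 SA[5]=4  'ddd'
  #6 SA[6]=3  'dddd'

SA = [1, 2, 6, 0, 5, 4, 3]
i: (SA[i-1],SA[i]) lcp shared
  1: (1,2) 1 'a'
  2: (2,6) 0 ''
  3: (6,0) 1 'd'
  4: (0,5) 1 'd'
  5: (5,4) 2 'dd'
  6: (4,3) 3 'ddd'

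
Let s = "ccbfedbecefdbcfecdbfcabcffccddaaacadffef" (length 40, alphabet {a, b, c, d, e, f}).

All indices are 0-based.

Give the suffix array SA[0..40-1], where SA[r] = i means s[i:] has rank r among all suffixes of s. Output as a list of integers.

rank | idx | suffix
   0 |  30 | aaacadffef
   1 |  31 | aacadffef
   2 |  21 | abcffccddaaacadffef
   3 |  32 | acadffef
   4 |  34 | adffef
   5 |  12 | bcfecdbfcabcffccddaaacadffef
   6 |  22 | bcffccddaaacadffef
   7 |   6 | becefdbcfecdbfcabcffccddaaacadffef
   8 |  18 | bfcabcffccddaaacadffef
   9 |   2 | bfedbecefdbcfecdbfcabcffccddaaacadffef
  10 |  20 | cabcffccddaaacadffef
  11 |  33 | cadffef
  12 |   1 | cbfedbecefdbcfecdbfcabcffccddaaacadffef
  13 |   0 | ccbfedbecefdbcfecdbfcabcffccddaaacadffef
  14 |  26 | ccddaaacadffef
  15 |  16 | cdbfcabcffccddaaacadffef
  16 |  27 | cddaaacadffef
  17 |   8 | cefdbcfecdbfcabcffccddaaacadffef
  18 |  13 | cfecdbfcabcffccddaaacadffef
  19 |  23 | cffccddaaacadffef
  20 |  29 | daaacadffef
  21 |  11 | dbcfecdbfcabcffccddaaacadffef
  22 |   5 | dbecefdbcfecdbfcabcffccddaaacadffef
  23 |  17 | dbfcabcffccddaaacadffef
  24 |  28 | ddaaacadffef
  25 |  35 | dffef
  26 |  15 | ecdbfcabcffccddaaacadffef
  27 |   7 | ecefdbcfecdbfcabcffccddaaacadffef
  28 |   4 | edbecefdbcfecdbfcabcffccddaaacadffef
  29 |  38 | ef
  30 |   9 | efdbcfecdbfcabcffccddaaacadffef
  31 |  39 | f
  32 |  19 | fcabcffccddaaacadffef
  33 |  25 | fccddaaacadffef
  34 |  10 | fdbcfecdbfcabcffccddaaacadffef
  35 |  14 | fecdbfcabcffccddaaacadffef
  36 |   3 | fedbecefdbcfecdbfcabcffccddaaacadffef
  37 |  37 | fef
  38 |  24 | ffccddaaacadffef
  39 |  36 | ffef

[30, 31, 21, 32, 34, 12, 22, 6, 18, 2, 20, 33, 1, 0, 26, 16, 27, 8, 13, 23, 29, 11, 5, 17, 28, 35, 15, 7, 4, 38, 9, 39, 19, 25, 10, 14, 3, 37, 24, 36]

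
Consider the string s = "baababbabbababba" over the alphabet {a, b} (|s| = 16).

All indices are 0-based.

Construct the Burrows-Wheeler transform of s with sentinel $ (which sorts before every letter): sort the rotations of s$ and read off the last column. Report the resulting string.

rank  rotation           last
    0  $baababbabbababba  a
    1  a$baababbabbababb  b
    2  aababbabbababba$b  b
    3  ababba$baababbabb  b
    4  ababbabbababba$ba  a
    5  abba$baababbabbab  b
    6  abbababba$baababb  b
    7  abbabbababba$baab  b
    8  ba$baababbabbabab  b
    9  baababbabbababba$  $
   10  bababba$baababbab  b
   11  babba$baababbabba  a
   12  babbababba$baabab  b
   13  babbabbababba$baa  a
   14  bba$baababbabbaba  a
   15  bbababba$baababba  a
   16  bbabbababba$baaba  a

abbbabbbb$babaaaa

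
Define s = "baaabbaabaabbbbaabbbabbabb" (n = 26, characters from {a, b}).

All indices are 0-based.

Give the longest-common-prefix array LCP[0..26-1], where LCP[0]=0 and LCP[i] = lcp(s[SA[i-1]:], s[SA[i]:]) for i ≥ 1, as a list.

[0, 2, 3, 4, 5, 1, 2, 3, 4, 3, 4, 0, 1, 3, 4, 6, 2, 4, 1, 2, 5, 3, 5, 2, 4, 3]

rank→(start, suffix):
  0 → (1, 'aaabbaabaabbbbaabbbabbabb')
  1 → (6, 'aabaabbbbaabbbabbabb')
  2 → (2, 'aabbaabaabbbbaabbbabbabb')
  3 → (15, 'aabbbabbabb')
  4 → (9, 'aabbbbaabbbabbabb')
  5 → (7, 'abaabbbbaabbbabbabb')
  6 → (23, 'abb')
  7 → (3, 'abbaabaabbbbaabbbabbabb')
  8 → (20, 'abbabb')
  9 → (16, 'abbbabbabb')
  10 → (10, 'abbbbaabbbabbabb')
  11 → (25, 'b')
  12 → (0, 'baaabbaabaabbbbaabbbabbabb')
  13 → (5, 'baabaabbbbaabbbabbabb')
  14 → (14, 'baabbbabbabb')
  15 → (8, 'baabbbbaabbbabbabb')
  16 → (22, 'babb')
  17 → (19, 'babbabb')
  18 → (24, 'bb')
  19 → (4, 'bbaabaabbbbaabbbabbabb')
  20 → (13, 'bbaabbbabbabb')
  21 → (21, 'bbabb')
  22 → (18, 'bbabbabb')
  23 → (12, 'bbbaabbbabbabb')
  24 → (17, 'bbbabbabb')
  25 → (11, 'bbbbaabbbabbabb')

SA = [1, 6, 2, 15, 9, 7, 23, 3, 20, 16, 10, 25, 0, 5, 14, 8, 22, 19, 24, 4, 13, 21, 18, 12, 17, 11]
i: (SA[i-1],SA[i]) lcp shared
  1: (1,6) 2 'aa'
  2: (6,2) 3 'aab'
  3: (2,15) 4 'aabb'
  4: (15,9) 5 'aabbb'
  5: (9,7) 1 'a'
  6: (7,23) 2 'ab'
  7: (23,3) 3 'abb'
  8: (3,20) 4 'abba'
  9: (20,16) 3 'abb'
  10: (16,10) 4 'abbb'
  11: (10,25) 0 ''
  12: (25,0) 1 'b'
  13: (0,5) 3 'baa'
  14: (5,14) 4 'baab'
  15: (14,8) 6 'baabbb'
  16: (8,22) 2 'ba'
  17: (22,19) 4 'babb'
  18: (19,24) 1 'b'
  19: (24,4) 2 'bb'
  20: (4,13) 5 'bbaab'
  21: (13,21) 3 'bba'
  22: (21,18) 5 'bbabb'
  23: (18,12) 2 'bb'
  24: (12,17) 4 'bbba'
  25: (17,11) 3 'bbb'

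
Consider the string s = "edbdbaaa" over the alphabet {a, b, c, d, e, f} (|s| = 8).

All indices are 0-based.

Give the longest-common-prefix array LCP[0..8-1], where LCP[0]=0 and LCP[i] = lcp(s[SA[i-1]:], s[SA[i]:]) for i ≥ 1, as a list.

[0, 1, 2, 0, 1, 0, 2, 0]

sorted suffixes:
  #0 SA[0]=7  'a'
  #1 SA[1]=6  'aa'
  #2 SA[2]=5  'aaa'
  #3 SA[3]=4  'baaa'
  #4 SA[4]=2  'bdbaaa'
  #5 SA[5]=3  'dbaaa'
  #6 SA[6]=1  'dbdbaaa'
  #7 SA[7]=0  'edbdbaaa'

SA = [7, 6, 5, 4, 2, 3, 1, 0]
rank  pair      lcp
   1  s[7:],s[6:]  1  'a'
   2  s[6:],s[5:]  2  'aa'
   3  s[5:],s[4:]  0  ''
   4  s[4:],s[2:]  1  'b'
   5  s[2:],s[3:]  0  ''
   6  s[3:],s[1:]  2  'db'
   7  s[1:],s[0:]  0  ''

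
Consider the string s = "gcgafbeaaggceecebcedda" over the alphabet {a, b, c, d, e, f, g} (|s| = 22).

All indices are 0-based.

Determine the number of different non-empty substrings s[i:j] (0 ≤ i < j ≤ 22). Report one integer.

rank | idx | suffix
   0 |  21 | a
   1 |   7 | aaggceecebcedda
   2 |   3 | afbeaaggceecebcedda
   3 |   8 | aggceecebcedda
   4 |  16 | bcedda
   5 |   5 | beaaggceecebcedda
   6 |  14 | cebcedda
   7 |  17 | cedda
   8 |  11 | ceecebcedda
   9 |   1 | cgafbeaaggceecebcedda
  10 |  20 | da
  11 |  19 | dda
  12 |   6 | eaaggceecebcedda
  13 |  15 | ebcedda
  14 |  13 | ecebcedda
  15 |  18 | edda
  16 |  12 | eecebcedda
  17 |   4 | fbeaaggceecebcedda
  18 |   2 | gafbeaaggceecebcedda
  19 |  10 | gceecebcedda
  20 |   0 | gcgafbeaaggceecebcedda
  21 |   9 | ggceecebcedda

SA = [21, 7, 3, 8, 16, 5, 14, 17, 11, 1, 20, 19, 6, 15, 13, 18, 12, 4, 2, 10, 0, 9]
[i] adj suffixes → lcp
  [1] 21/7 → 1 ('a')
  [2] 7/3 → 1 ('a')
  [3] 3/8 → 1 ('a')
  [4] 8/16 → 0 ('')
  [5] 16/5 → 1 ('b')
  [6] 5/14 → 0 ('')
  [7] 14/17 → 2 ('ce')
  [8] 17/11 → 2 ('ce')
  [9] 11/1 → 1 ('c')
  [10] 1/20 → 0 ('')
  [11] 20/19 → 1 ('d')
  [12] 19/6 → 0 ('')
  [13] 6/15 → 1 ('e')
  [14] 15/13 → 1 ('e')
  [15] 13/18 → 1 ('e')
  [16] 18/12 → 1 ('e')
  [17] 12/4 → 0 ('')
  [18] 4/2 → 0 ('')
  [19] 2/10 → 1 ('g')
  [20] 10/0 → 2 ('gc')
  [21] 0/9 → 1 ('g')

n(n+1)/2 = 22·23/2 = 253
Σ LCP = 0 + 1 + 1 + 1 + 0 + 1 + 0 + 2 + 2 + 1 + 0 + 1 + 0 + 1 + 1 + 1 + 1 + 0 + 0 + 1 + 2 + 1 = 18
distinct = 253 − 18 = 235

235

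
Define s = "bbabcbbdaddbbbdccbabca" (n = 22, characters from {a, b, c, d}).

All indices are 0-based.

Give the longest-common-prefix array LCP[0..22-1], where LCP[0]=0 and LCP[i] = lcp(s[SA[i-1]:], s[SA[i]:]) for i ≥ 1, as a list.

sorted suffixes:
  #0 SA[0]=21  'a'
  #1 SA[1]=18  'abca'
  #2 SA[2]=2  'abcbbdaddbbbdccbabca'
  #3 SA[3]=8  'addbbbdccbabca'
  #4 SA[4]=17  'babca'
  #5 SA[5]=1  'babcbbdaddbbbdccbabca'
  #6 SA[6]=0  'bbabcbbdaddbbbdccbabca'
  #7 SA[7]=11  'bbbdccbabca'
  #8 SA[8]=5  'bbdaddbbbdccbabca'
  #9 SA[9]=12  'bbdccbabca'
  #10 SA[10]=19  'bca'
  #11 SA[11]=3  'bcbbdaddbbbdccbabca'
  #12 SA[12]=6  'bdaddbbbdccbabca'
  #13 SA[13]=13  'bdccbabca'
  #14 SA[14]=20  'ca'
  #15 SA[15]=16  'cbabca'
  #16 SA[16]=4  'cbbdaddbbbdccbabca'
  #17 SA[17]=15  'ccbabca'
  #18 SA[18]=7  'daddbbbdccbabca'
  #19 SA[19]=10  'dbbbdccbabca'
  #20 SA[20]=14  'dccbabca'
  #21 SA[21]=9  'ddbbbdccbabca'

SA = [21, 18, 2, 8, 17, 1, 0, 11, 5, 12, 19, 3, 6, 13, 20, 16, 4, 15, 7, 10, 14, 9]
[i] adj suffixes → lcp
  [1] 21/18 → 1 ('a')
  [2] 18/2 → 3 ('abc')
  [3] 2/8 → 1 ('a')
  [4] 8/17 → 0 ('')
  [5] 17/1 → 4 ('babc')
  [6] 1/0 → 1 ('b')
  [7] 0/11 → 2 ('bb')
  [8] 11/5 → 2 ('bb')
  [9] 5/12 → 3 ('bbd')
  [10] 12/19 → 1 ('b')
  [11] 19/3 → 2 ('bc')
  [12] 3/6 → 1 ('b')
  [13] 6/13 → 2 ('bd')
  [14] 13/20 → 0 ('')
  [15] 20/16 → 1 ('c')
  [16] 16/4 → 2 ('cb')
  [17] 4/15 → 1 ('c')
  [18] 15/7 → 0 ('')
  [19] 7/10 → 1 ('d')
  [20] 10/14 → 1 ('d')
  [21] 14/9 → 1 ('d')

[0, 1, 3, 1, 0, 4, 1, 2, 2, 3, 1, 2, 1, 2, 0, 1, 2, 1, 0, 1, 1, 1]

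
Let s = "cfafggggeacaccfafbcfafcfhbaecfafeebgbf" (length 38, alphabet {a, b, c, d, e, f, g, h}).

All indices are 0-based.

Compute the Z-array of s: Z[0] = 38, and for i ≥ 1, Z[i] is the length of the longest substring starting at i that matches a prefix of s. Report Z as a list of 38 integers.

[38, 0, 0, 0, 0, 0, 0, 0, 0, 0, 1, 0, 1, 4, 0, 0, 0, 0, 4, 0, 0, 0, 2, 0, 0, 0, 0, 0, 4, 0, 0, 0, 0, 0, 0, 0, 0, 0]

Z[0]=38
i=1: i≥r, start 0; Z[1]=0
i=2: i≥r, start 0; Z[2]=0
i=3: i≥r, start 0; Z[3]=0
i=4: i≥r, start 0; Z[4]=0
i=5: i≥r, start 0; Z[5]=0
i=6: i≥r, start 0; Z[6]=0
i=7: i≥r, start 0; Z[7]=0
i=8: i≥r, start 0; Z[8]=0
i=9: i≥r, start 0; Z[9]=0
i=10: i≥r, start 0; Z[10]=1 extend→box=[10,11)
i=11: i≥r, start 0; Z[11]=0
i=12: i≥r, start 0; Z[12]=1 extend→box=[12,13)
i=13: i≥r, start 0; Z[13]=4 extend→box=[13,17)
i=14: min(r-i=3, Z[1]=0)=0; Z[14]=0
i=15: min(r-i=2, Z[2]=0)=0; Z[15]=0
i=16: min(r-i=1, Z[3]=0)=0; Z[16]=0
i=17: i≥r, start 0; Z[17]=0
i=18: i≥r, start 0; Z[18]=4 extend→box=[18,22)
i=19: min(r-i=3, Z[1]=0)=0; Z[19]=0
i=20: min(r-i=2, Z[2]=0)=0; Z[20]=0
i=21: min(r-i=1, Z[3]=0)=0; Z[21]=0
i=22: i≥r, start 0; Z[22]=2 extend→box=[22,24)
i=23: min(r-i=1, Z[1]=0)=0; Z[23]=0
i=24: i≥r, start 0; Z[24]=0
i=25: i≥r, start 0; Z[25]=0
i=26: i≥r, start 0; Z[26]=0
i=27: i≥r, start 0; Z[27]=0
i=28: i≥r, start 0; Z[28]=4 extend→box=[28,32)
i=29: min(r-i=3, Z[1]=0)=0; Z[29]=0
i=30: min(r-i=2, Z[2]=0)=0; Z[30]=0
i=31: min(r-i=1, Z[3]=0)=0; Z[31]=0
i=32: i≥r, start 0; Z[32]=0
i=33: i≥r, start 0; Z[33]=0
i=34: i≥r, start 0; Z[34]=0
i=35: i≥r, start 0; Z[35]=0
i=36: i≥r, start 0; Z[36]=0
i=37: i≥r, start 0; Z[37]=0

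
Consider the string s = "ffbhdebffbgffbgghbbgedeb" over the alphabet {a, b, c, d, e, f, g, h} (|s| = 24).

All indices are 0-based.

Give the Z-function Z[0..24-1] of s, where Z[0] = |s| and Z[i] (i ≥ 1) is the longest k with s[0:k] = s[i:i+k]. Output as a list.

[24, 1, 0, 0, 0, 0, 0, 3, 1, 0, 0, 3, 1, 0, 0, 0, 0, 0, 0, 0, 0, 0, 0, 0]

Z[0]=24
i=1: fresh scan; Z[1]=1 grow→box=[1,2)
i=2: fresh scan; Z[2]=0
i=3: fresh scan; Z[3]=0
i=4: fresh scan; Z[4]=0
i=5: fresh scan; Z[5]=0
i=6: fresh scan; Z[6]=0
i=7: fresh scan; Z[7]=3 grow→box=[7,10)
i=8: min(r-i=2, Z[1]=1)=1; Z[8]=1
i=9: min(r-i=1, Z[2]=0)=0; Z[9]=0
i=10: fresh scan; Z[10]=0
i=11: fresh scan; Z[11]=3 grow→box=[11,14)
i=12: min(r-i=2, Z[1]=1)=1; Z[12]=1
i=13: min(r-i=1, Z[2]=0)=0; Z[13]=0
i=14: fresh scan; Z[14]=0
i=15: fresh scan; Z[15]=0
i=16: fresh scan; Z[16]=0
i=17: fresh scan; Z[17]=0
i=18: fresh scan; Z[18]=0
i=19: fresh scan; Z[19]=0
i=20: fresh scan; Z[20]=0
i=21: fresh scan; Z[21]=0
i=22: fresh scan; Z[22]=0
i=23: fresh scan; Z[23]=0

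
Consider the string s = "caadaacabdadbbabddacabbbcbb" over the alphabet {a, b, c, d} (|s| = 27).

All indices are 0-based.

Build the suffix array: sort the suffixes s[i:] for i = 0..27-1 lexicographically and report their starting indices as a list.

rank | idx | suffix
   0 |   4 | aacabdadbbabddacabbbcbb
   1 |   1 | aadaacabdadbbabddacabbbcbb
   2 |  20 | abbbcbb
   3 |   7 | abdadbbabddacabbbcbb
   4 |  14 | abddacabbbcbb
   5 |  18 | acabbbcbb
   6 |   5 | acabdadbbabddacabbbcbb
   7 |   2 | adaacabdadbbabddacabbbcbb
   8 |  10 | adbbabddacabbbcbb
   9 |  26 | b
  10 |  13 | babddacabbbcbb
  11 |  25 | bb
  12 |  12 | bbabddacabbbcbb
  13 |  21 | bbbcbb
  14 |  22 | bbcbb
  15 |  23 | bcbb
  16 |   8 | bdadbbabddacabbbcbb
  17 |  15 | bddacabbbcbb
  18 |   0 | caadaacabdadbbabddacabbbcbb
  19 |  19 | cabbbcbb
  20 |   6 | cabdadbbabddacabbbcbb
  21 |  24 | cbb
  22 |   3 | daacabdadbbabddacabbbcbb
  23 |  17 | dacabbbcbb
  24 |   9 | dadbbabddacabbbcbb
  25 |  11 | dbbabddacabbbcbb
  26 |  16 | ddacabbbcbb

[4, 1, 20, 7, 14, 18, 5, 2, 10, 26, 13, 25, 12, 21, 22, 23, 8, 15, 0, 19, 6, 24, 3, 17, 9, 11, 16]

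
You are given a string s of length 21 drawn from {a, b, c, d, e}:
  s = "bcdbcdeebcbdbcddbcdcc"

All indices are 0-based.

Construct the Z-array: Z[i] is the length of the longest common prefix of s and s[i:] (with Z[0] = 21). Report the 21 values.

Z[0]=21
i=1: fresh scan; Z[1]=0
i=2: fresh scan; Z[2]=0
i=3: fresh scan; Z[3]=3 scan→box=[3,6)
i=4: min(r-i=2, Z[1]=0)=0; Z[4]=0
i=5: min(r-i=1, Z[2]=0)=0; Z[5]=0
i=6: fresh scan; Z[6]=0
i=7: fresh scan; Z[7]=0
i=8: fresh scan; Z[8]=2 scan→box=[8,10)
i=9: min(r-i=1, Z[1]=0)=0; Z[9]=0
i=10: fresh scan; Z[10]=1 scan→box=[10,11)
i=11: fresh scan; Z[11]=0
i=12: fresh scan; Z[12]=3 scan→box=[12,15)
i=13: min(r-i=2, Z[1]=0)=0; Z[13]=0
i=14: min(r-i=1, Z[2]=0)=0; Z[14]=0
i=15: fresh scan; Z[15]=0
i=16: fresh scan; Z[16]=3 scan→box=[16,19)
i=17: min(r-i=2, Z[1]=0)=0; Z[17]=0
i=18: min(r-i=1, Z[2]=0)=0; Z[18]=0
i=19: fresh scan; Z[19]=0
i=20: fresh scan; Z[20]=0

[21, 0, 0, 3, 0, 0, 0, 0, 2, 0, 1, 0, 3, 0, 0, 0, 3, 0, 0, 0, 0]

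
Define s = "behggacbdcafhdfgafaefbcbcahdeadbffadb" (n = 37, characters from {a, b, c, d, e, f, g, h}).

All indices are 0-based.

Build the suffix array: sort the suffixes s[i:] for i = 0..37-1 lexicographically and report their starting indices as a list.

rank | idx | suffix
   0 |   5 | acbdcafhdfgafaefbcbcahdeadbffadb
   1 |  34 | adb
   2 |  29 | adbffadb
   3 |  18 | aefbcbcahdeadbffadb
   4 |  16 | afaefbcbcahdeadbffadb
   5 |  10 | afhdfgafaefbcbcahdeadbffadb
   6 |  25 | ahdeadbffadb
   7 |  36 | b
   8 |  23 | bcahdeadbffadb
   9 |  21 | bcbcahdeadbffadb
  10 |   7 | bdcafhdfgafaefbcbcahdeadbffadb
  11 |   0 | behggacbdcafhdfgafaefbcbcahdeadbffadb
  12 |  31 | bffadb
  13 |   9 | cafhdfgafaefbcbcahdeadbffadb
  14 |  24 | cahdeadbffadb
  15 |  22 | cbcahdeadbffadb
  16 |   6 | cbdcafhdfgafaefbcbcahdeadbffadb
  17 |  35 | db
  18 |  30 | dbffadb
  19 |   8 | dcafhdfgafaefbcbcahdeadbffadb
  20 |  27 | deadbffadb
  21 |  13 | dfgafaefbcbcahdeadbffadb
  22 |  28 | eadbffadb
  23 |  19 | efbcbcahdeadbffadb
  24 |   1 | ehggacbdcafhdfgafaefbcbcahdeadbffadb
  25 |  33 | fadb
  26 |  17 | faefbcbcahdeadbffadb
  27 |  20 | fbcbcahdeadbffadb
  28 |  32 | ffadb
  29 |  14 | fgafaefbcbcahdeadbffadb
  30 |  11 | fhdfgafaefbcbcahdeadbffadb
  31 |   4 | gacbdcafhdfgafaefbcbcahdeadbffadb
  32 |  15 | gafaefbcbcahdeadbffadb
  33 |   3 | ggacbdcafhdfgafaefbcbcahdeadbffadb
  34 |  26 | hdeadbffadb
  35 |  12 | hdfgafaefbcbcahdeadbffadb
  36 |   2 | hggacbdcafhdfgafaefbcbcahdeadbffadb

[5, 34, 29, 18, 16, 10, 25, 36, 23, 21, 7, 0, 31, 9, 24, 22, 6, 35, 30, 8, 27, 13, 28, 19, 1, 33, 17, 20, 32, 14, 11, 4, 15, 3, 26, 12, 2]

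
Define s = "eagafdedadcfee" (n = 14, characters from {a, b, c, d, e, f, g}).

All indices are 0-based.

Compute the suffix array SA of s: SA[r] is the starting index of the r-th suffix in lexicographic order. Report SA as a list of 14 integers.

[8, 3, 1, 10, 7, 9, 5, 13, 0, 6, 12, 4, 11, 2]

rank→(start, suffix):
  0 → (8, 'adcfee')
  1 → (3, 'afdedadcfee')
  2 → (1, 'agafdedadcfee')
  3 → (10, 'cfee')
  4 → (7, 'dadcfee')
  5 → (9, 'dcfee')
  6 → (5, 'dedadcfee')
  7 → (13, 'e')
  8 → (0, 'eagafdedadcfee')
  9 → (6, 'edadcfee')
  10 → (12, 'ee')
  11 → (4, 'fdedadcfee')
  12 → (11, 'fee')
  13 → (2, 'gafdedadcfee')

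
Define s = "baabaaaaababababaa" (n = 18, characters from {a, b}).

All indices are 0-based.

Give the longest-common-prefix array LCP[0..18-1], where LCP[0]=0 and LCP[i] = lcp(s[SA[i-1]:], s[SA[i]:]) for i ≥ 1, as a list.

[0, 1, 2, 4, 3, 2, 4, 1, 4, 3, 5, 7, 0, 3, 3, 2, 4, 6]

sorted suffixes:
  #0 SA[0]=17  'a'
  #1 SA[1]=16  'aa'
  #2 SA[2]=4  'aaaaababababaa'
  #3 SA[3]=5  'aaaababababaa'
  #4 SA[4]=6  'aaababababaa'
  #5 SA[5]=1  'aabaaaaababababaa'
  #6 SA[6]=7  'aababababaa'
  #7 SA[7]=14  'abaa'
  #8 SA[8]=2  'abaaaaababababaa'
  #9 SA[9]=12  'ababaa'
  #10 SA[10]=10  'abababaa'
  #11 SA[11]=8  'ababababaa'
  #12 SA[12]=15  'baa'
  #13 SA[13]=3  'baaaaababababaa'
  #14 SA[14]=0  'baabaaaaababababaa'
  #15 SA[15]=13  'babaa'
  #16 SA[16]=11  'bababaa'
  #17 SA[17]=9  'babababaa'

SA = [17, 16, 4, 5, 6, 1, 7, 14, 2, 12, 10, 8, 15, 3, 0, 13, 11, 9]
i: (SA[i-1],SA[i]) lcp shared
  1: (17,16) 1 'a'
  2: (16,4) 2 'aa'
  3: (4,5) 4 'aaaa'
  4: (5,6) 3 'aaa'
  5: (6,1) 2 'aa'
  6: (1,7) 4 'aaba'
  7: (7,14) 1 'a'
  8: (14,2) 4 'abaa'
  9: (2,12) 3 'aba'
  10: (12,10) 5 'ababa'
  11: (10,8) 7 'abababa'
  12: (8,15) 0 ''
  13: (15,3) 3 'baa'
  14: (3,0) 3 'baa'
  15: (0,13) 2 'ba'
  16: (13,11) 4 'baba'
  17: (11,9) 6 'bababa'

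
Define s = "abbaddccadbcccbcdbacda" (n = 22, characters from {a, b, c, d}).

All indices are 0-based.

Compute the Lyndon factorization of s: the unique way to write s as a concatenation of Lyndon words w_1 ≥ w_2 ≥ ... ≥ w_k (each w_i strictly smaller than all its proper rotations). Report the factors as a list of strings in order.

emit factor 1: 'abbaddccadbcccbcdbacd' (i=0, period=21)
emit factor 2: 'a' (i=21, period=1)

["abbaddccadbcccbcdbacd", "a"]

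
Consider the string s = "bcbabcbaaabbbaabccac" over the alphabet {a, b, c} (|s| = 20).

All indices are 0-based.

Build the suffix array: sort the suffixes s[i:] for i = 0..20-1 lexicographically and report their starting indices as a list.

[7, 8, 13, 9, 3, 14, 18, 6, 12, 2, 11, 10, 4, 0, 15, 19, 17, 5, 1, 16]

sorted suffixes:
  #0 SA[0]=7  'aaabbbaabccac'
  #1 SA[1]=8  'aabbbaabccac'
  #2 SA[2]=13  'aabccac'
  #3 SA[3]=9  'abbbaabccac'
  #4 SA[4]=3  'abcbaaabbbaabccac'
  #5 SA[5]=14  'abccac'
  #6 SA[6]=18  'ac'
  #7 SA[7]=6  'baaabbbaabccac'
  #8 SA[8]=12  'baabccac'
  #9 SA[9]=2  'babcbaaabbbaabccac'
  #10 SA[10]=11  'bbaabccac'
  #11 SA[11]=10  'bbbaabccac'
  #12 SA[12]=4  'bcbaaabbbaabccac'
  #13 SA[13]=0  'bcbabcbaaabbbaabccac'
  #14 SA[14]=15  'bccac'
  #15 SA[15]=19  'c'
  #16 SA[16]=17  'cac'
  #17 SA[17]=5  'cbaaabbbaabccac'
  #18 SA[18]=1  'cbabcbaaabbbaabccac'
  #19 SA[19]=16  'ccac'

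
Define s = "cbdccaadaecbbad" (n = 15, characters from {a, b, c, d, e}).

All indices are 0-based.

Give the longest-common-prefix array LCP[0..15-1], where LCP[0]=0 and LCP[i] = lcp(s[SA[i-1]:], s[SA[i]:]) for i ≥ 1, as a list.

[0, 1, 2, 1, 0, 1, 1, 0, 1, 2, 1, 0, 1, 1, 0]

rank→(start, suffix):
  0 → (5, 'aadaecbbad')
  1 → (13, 'ad')
  2 → (6, 'adaecbbad')
  3 → (8, 'aecbbad')
  4 → (12, 'bad')
  5 → (11, 'bbad')
  6 → (1, 'bdccaadaecbbad')
  7 → (4, 'caadaecbbad')
  8 → (10, 'cbbad')
  9 → (0, 'cbdccaadaecbbad')
  10 → (3, 'ccaadaecbbad')
  11 → (14, 'd')
  12 → (7, 'daecbbad')
  13 → (2, 'dccaadaecbbad')
  14 → (9, 'ecbbad')

SA = [5, 13, 6, 8, 12, 11, 1, 4, 10, 0, 3, 14, 7, 2, 9]
i: (SA[i-1],SA[i]) lcp shared
  1: (5,13) 1 'a'
  2: (13,6) 2 'ad'
  3: (6,8) 1 'a'
  4: (8,12) 0 ''
  5: (12,11) 1 'b'
  6: (11,1) 1 'b'
  7: (1,4) 0 ''
  8: (4,10) 1 'c'
  9: (10,0) 2 'cb'
  10: (0,3) 1 'c'
  11: (3,14) 0 ''
  12: (14,7) 1 'd'
  13: (7,2) 1 'd'
  14: (2,9) 0 ''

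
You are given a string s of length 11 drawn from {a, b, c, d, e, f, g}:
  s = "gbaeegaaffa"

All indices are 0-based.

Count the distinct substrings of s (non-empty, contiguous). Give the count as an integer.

60

rank→(start, suffix):
  0 → (10, 'a')
  1 → (6, 'aaffa')
  2 → (2, 'aeegaaffa')
  3 → (7, 'affa')
  4 → (1, 'baeegaaffa')
  5 → (3, 'eegaaffa')
  6 → (4, 'egaaffa')
  7 → (9, 'fa')
  8 → (8, 'ffa')
  9 → (5, 'gaaffa')
  10 → (0, 'gbaeegaaffa')

SA = [10, 6, 2, 7, 1, 3, 4, 9, 8, 5, 0]
[i] adj suffixes → lcp
  [1] 10/6 → 1 ('a')
  [2] 6/2 → 1 ('a')
  [3] 2/7 → 1 ('a')
  [4] 7/1 → 0 ('')
  [5] 1/3 → 0 ('')
  [6] 3/4 → 1 ('e')
  [7] 4/9 → 0 ('')
  [8] 9/8 → 1 ('f')
  [9] 8/5 → 0 ('')
  [10] 5/0 → 1 ('g')

n(n+1)/2 = 11·12/2 = 66
Σ LCP = 0 + 1 + 1 + 1 + 0 + 0 + 1 + 0 + 1 + 0 + 1 = 6
distinct = 66 − 6 = 60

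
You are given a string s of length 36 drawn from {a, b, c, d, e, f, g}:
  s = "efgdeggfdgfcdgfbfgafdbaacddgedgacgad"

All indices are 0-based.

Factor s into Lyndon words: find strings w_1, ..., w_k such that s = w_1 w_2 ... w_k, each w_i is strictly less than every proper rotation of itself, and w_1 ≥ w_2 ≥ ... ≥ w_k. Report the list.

["efg", "deggfdgf", "cdgf", "bfg", "afdb", "aacddgedgacgad"]

emit factor 1: 'efg' (i=0, period=3)
emit factor 2: 'deggfdgf' (i=3, period=8)
emit factor 3: 'cdgf' (i=11, period=4)
emit factor 4: 'bfg' (i=15, period=3)
emit factor 5: 'afdb' (i=18, period=4)
emit factor 6: 'aacddgedgacgad' (i=22, period=14)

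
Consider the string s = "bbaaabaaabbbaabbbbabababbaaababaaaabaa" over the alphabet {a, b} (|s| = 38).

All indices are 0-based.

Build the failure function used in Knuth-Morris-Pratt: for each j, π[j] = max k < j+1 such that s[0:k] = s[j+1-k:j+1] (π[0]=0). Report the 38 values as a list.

π[0] = 0
j=1 s[j]='b': π[1]=1 (border 'b')
j=2 s[j]='a': k: 1→0; π[2]=0 (border '')
j=3 s[j]='a': π[3]=0 (border '')
j=4 s[j]='a': π[4]=0 (border '')
j=5 s[j]='b': π[5]=1 (border 'b')
j=6 s[j]='a': k: 1→0; π[6]=0 (border '')
j=7 s[j]='a': π[7]=0 (border '')
j=8 s[j]='a': π[8]=0 (border '')
j=9 s[j]='b': π[9]=1 (border 'b')
j=10 s[j]='b': π[10]=2 (border 'bb')
j=11 s[j]='b': k: 2→1; π[11]=2 (border 'bb')
j=12 s[j]='a': π[12]=3 (border 'bba')
j=13 s[j]='a': π[13]=4 (border 'bbaa')
j=14 s[j]='b': k: 4→0; π[14]=1 (border 'b')
j=15 s[j]='b': π[15]=2 (border 'bb')
j=16 s[j]='b': k: 2→1; π[16]=2 (border 'bb')
j=17 s[j]='b': k: 2→1; π[17]=2 (border 'bb')
j=18 s[j]='a': π[18]=3 (border 'bba')
j=19 s[j]='b': k: 3→0; π[19]=1 (border 'b')
j=20 s[j]='a': k: 1→0; π[20]=0 (border '')
j=21 s[j]='b': π[21]=1 (border 'b')
j=22 s[j]='a': k: 1→0; π[22]=0 (border '')
j=23 s[j]='b': π[23]=1 (border 'b')
j=24 s[j]='b': π[24]=2 (border 'bb')
j=25 s[j]='a': π[25]=3 (border 'bba')
j=26 s[j]='a': π[26]=4 (border 'bbaa')
j=27 s[j]='a': π[27]=5 (border 'bbaaa')
j=28 s[j]='b': π[28]=6 (border 'bbaaab')
j=29 s[j]='a': π[29]=7 (border 'bbaaaba')
j=30 s[j]='b': k: 7→0; π[30]=1 (border 'b')
j=31 s[j]='a': k: 1→0; π[31]=0 (border '')
j=32 s[j]='a': π[32]=0 (border '')
j=33 s[j]='a': π[33]=0 (border '')
j=34 s[j]='a': π[34]=0 (border '')
j=35 s[j]='b': π[35]=1 (border 'b')
j=36 s[j]='a': k: 1→0; π[36]=0 (border '')
j=37 s[j]='a': π[37]=0 (border '')

[0, 1, 0, 0, 0, 1, 0, 0, 0, 1, 2, 2, 3, 4, 1, 2, 2, 2, 3, 1, 0, 1, 0, 1, 2, 3, 4, 5, 6, 7, 1, 0, 0, 0, 0, 1, 0, 0]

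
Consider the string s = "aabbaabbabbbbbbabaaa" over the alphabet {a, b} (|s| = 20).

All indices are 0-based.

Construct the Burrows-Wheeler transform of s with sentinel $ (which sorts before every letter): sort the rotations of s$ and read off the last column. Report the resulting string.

rank  rotation               last
    0  $aabbaabbabbbbbbabaaa  a
    1  a$aabbaabbabbbbbbabaa  a
    2  aa$aabbaabbabbbbbbaba  a
    3  aaa$aabbaabbabbbbbbab  b
    4  aabbaabbabbbbbbabaaa$  $
    5  aabbabbbbbbabaaa$aabb  b
    6  abaaa$aabbaabbabbbbbb  b
    7  abbaabbabbbbbbabaaa$a  a
    8  abbabbbbbbabaaa$aabba  a
    9  abbbbbbabaaa$aabbaabb  b
   10  baaa$aabbaabbabbbbbba  a
   11  baabbabbbbbbabaaa$aab  b
   12  babaaa$aabbaabbabbbbb  b
   13  babbbbbbabaaa$aabbaab  b
   14  bbaabbabbbbbbabaaa$aa  a
   15  bbabaaa$aabbaabbabbbb  b
   16  bbabbbbbbabaaa$aabbaa  a
   17  bbbabaaa$aabbaabbabbb  b
   18  bbbbabaaa$aabbaabbabb  b
   19  bbbbbabaaa$aabbaabbab  b
   20  bbbbbbabaaa$aabbaabba  a

aaab$bbaababbbababbba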